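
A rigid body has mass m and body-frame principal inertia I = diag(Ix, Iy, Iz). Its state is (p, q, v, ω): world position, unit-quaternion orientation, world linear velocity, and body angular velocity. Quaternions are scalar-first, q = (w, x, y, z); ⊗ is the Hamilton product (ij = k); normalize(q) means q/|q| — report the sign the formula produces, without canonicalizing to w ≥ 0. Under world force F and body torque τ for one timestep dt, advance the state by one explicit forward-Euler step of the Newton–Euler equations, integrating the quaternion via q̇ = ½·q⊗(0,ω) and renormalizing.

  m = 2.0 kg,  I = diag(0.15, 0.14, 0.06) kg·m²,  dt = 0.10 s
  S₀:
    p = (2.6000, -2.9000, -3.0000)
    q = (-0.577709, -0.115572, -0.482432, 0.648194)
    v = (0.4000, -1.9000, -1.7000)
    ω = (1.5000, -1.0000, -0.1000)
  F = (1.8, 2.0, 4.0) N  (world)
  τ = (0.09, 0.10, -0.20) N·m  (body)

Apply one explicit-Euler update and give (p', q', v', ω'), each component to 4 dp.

p' = (2.6400, -3.0900, -3.1700)
q' = (-0.5875, -0.1236, -0.4039, 0.6902)
v' = (0.4900, -1.8000, -1.5000)
ω' = (1.5653, -0.9189, -0.4583)

angular accel α = (0.6533, 0.8107, -3.5833)
ω + α·dt = (1.5653, -0.9189, -0.4583)
Hamilton product q⊗(0,ω) = (-0.2442546, -0.1701263, 1.5384428, 0.8969909)
q' = normalize(q + ½dt·q⊗(0,ω)) = (-0.5875, -0.1236, -0.4039, 0.6902)
linear accel F/m = (0.9000, 1.0000, 2.0000)
p' = p + v·dt = (2.6400, -3.0900, -3.1700)
v + (F/m)dt = (0.4900, -1.8000, -1.5000)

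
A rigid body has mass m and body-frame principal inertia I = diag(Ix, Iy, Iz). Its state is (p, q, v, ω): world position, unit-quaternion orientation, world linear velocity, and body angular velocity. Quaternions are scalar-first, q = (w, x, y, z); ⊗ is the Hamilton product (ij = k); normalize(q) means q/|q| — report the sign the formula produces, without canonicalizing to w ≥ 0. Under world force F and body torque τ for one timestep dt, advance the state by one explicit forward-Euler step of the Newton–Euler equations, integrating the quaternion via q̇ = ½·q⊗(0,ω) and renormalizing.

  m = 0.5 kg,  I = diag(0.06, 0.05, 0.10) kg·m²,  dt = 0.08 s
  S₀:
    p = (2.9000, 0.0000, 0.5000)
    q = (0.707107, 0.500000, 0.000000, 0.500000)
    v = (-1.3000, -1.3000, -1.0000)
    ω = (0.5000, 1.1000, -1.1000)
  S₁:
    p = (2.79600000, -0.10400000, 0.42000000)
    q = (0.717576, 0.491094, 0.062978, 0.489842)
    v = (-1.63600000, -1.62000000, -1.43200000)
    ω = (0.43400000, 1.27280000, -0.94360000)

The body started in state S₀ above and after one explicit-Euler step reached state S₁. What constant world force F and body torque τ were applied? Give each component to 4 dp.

Δv = v₁−v₀ = (-0.33600000, -0.32000000, -0.43200000)
applied force F = (-2.1000, -2.0000, -2.7000)
Δω = ω₁−ω₀ = (-0.06600000, 0.17280000, 0.15640000)
τ = I·(Δω/dt) + ω₀×(Iω₀) = (-0.1100, 0.1300, 0.1900)

F = (-2.1000, -2.0000, -2.7000)
τ = (-0.1100, 0.1300, 0.1900)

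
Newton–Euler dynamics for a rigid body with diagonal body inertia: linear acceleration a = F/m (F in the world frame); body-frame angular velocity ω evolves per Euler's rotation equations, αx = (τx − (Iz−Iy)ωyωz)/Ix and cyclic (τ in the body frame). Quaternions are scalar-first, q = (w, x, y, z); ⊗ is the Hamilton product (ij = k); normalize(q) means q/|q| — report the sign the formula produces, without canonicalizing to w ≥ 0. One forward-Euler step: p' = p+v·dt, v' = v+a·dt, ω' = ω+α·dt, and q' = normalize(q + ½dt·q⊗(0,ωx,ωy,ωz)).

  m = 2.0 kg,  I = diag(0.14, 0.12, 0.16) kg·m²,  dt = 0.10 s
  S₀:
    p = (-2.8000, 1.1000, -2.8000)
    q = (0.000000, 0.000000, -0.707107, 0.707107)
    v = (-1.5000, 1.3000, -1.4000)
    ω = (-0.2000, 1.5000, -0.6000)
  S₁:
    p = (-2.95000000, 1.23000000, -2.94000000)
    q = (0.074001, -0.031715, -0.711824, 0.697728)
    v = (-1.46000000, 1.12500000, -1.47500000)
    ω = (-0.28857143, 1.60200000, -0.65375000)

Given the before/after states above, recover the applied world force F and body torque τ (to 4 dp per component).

ω₁ − ω₀ = (-0.08857143, 0.10200000, -0.05375000)
I·α + gyro = (-0.1600, 0.1200, -0.0800)
velocity change Δv = (0.04000000, -0.17500000, -0.07500000)
applied force F = (0.8000, -3.5000, -1.5000)

F = (0.8000, -3.5000, -1.5000)
τ = (-0.1600, 0.1200, -0.0800)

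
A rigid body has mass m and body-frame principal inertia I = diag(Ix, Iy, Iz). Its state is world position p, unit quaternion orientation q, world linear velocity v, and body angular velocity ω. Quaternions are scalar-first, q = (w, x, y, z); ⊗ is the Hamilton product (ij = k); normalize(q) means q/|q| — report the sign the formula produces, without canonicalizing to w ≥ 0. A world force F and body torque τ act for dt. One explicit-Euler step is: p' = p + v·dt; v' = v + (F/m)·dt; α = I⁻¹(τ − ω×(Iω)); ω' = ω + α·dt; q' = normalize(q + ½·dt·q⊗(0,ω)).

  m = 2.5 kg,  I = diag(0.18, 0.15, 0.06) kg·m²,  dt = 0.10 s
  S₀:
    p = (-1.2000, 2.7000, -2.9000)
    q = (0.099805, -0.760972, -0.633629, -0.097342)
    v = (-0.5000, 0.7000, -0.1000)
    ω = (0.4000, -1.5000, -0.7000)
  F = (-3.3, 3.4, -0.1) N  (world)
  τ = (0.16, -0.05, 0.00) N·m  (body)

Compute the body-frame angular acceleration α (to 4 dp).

precession coupling ω×(Iω) = (-0.0945, -0.0336, 0.0180)
angular accel α = (1.4139, -0.1093, -0.3000)

α = (1.4139, -0.1093, -0.3000)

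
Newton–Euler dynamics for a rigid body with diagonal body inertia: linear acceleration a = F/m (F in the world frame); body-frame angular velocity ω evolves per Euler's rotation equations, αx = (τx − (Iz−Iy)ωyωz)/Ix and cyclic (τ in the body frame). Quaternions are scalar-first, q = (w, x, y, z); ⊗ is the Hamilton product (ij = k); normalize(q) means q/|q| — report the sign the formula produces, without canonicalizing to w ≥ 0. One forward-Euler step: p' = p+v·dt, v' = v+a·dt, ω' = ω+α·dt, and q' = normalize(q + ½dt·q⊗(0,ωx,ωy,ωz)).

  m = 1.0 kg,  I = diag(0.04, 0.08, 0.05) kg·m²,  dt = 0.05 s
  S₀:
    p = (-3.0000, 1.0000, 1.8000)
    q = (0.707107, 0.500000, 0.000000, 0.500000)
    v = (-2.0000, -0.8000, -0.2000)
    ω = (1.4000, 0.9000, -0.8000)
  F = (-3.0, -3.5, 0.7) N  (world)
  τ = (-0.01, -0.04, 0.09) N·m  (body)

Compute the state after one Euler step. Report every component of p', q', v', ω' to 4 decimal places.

p' = (-3.1000, 0.9600, 1.7900)
q' = (0.6989, 0.5130, 0.0434, 0.4966)
v' = (-2.1500, -0.9750, -0.1650)
ω' = (1.3605, 0.8680, -0.7604)

α = I⁻¹(τ − ω×Iω) = (-0.7900, -0.6400, 0.7920)
ω' = ω + α·dt = (1.3605, 0.8680, -0.7604)
2q̇ = q⊗(0,ω) = (-0.3000000, 0.5399498, 1.7363963, -0.1156856)
q + ½dt·q⊗(0,ω), renormalized = (0.6989, 0.5130, 0.0434, 0.4966)
p + v·dt = (-3.1000, 0.9600, 1.7900)
v + (F/m)dt = (-2.1500, -0.9750, -0.1650)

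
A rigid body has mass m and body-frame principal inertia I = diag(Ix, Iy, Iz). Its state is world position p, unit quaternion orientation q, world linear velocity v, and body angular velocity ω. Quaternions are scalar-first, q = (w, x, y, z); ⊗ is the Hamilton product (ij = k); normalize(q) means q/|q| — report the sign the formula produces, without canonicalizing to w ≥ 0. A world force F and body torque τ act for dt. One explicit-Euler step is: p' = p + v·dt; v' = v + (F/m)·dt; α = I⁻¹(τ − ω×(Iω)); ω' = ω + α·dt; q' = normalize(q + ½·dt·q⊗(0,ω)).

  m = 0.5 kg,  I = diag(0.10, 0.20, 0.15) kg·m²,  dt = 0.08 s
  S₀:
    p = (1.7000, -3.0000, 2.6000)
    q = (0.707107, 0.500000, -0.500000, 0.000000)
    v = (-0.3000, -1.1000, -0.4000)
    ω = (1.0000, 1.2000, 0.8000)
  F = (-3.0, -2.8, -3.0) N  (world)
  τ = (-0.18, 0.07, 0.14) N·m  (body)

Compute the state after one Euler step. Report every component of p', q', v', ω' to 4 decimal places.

a = (-6.0000, -5.6000, -6.0000)
new position p' = (1.6760, -3.0880, 2.5680)
v + (F/m)dt = (-0.7800, -1.5480, -0.8800)
angular accel α = (-1.3200, 0.5500, 0.1333)
new body rate ω' = (0.8944, 1.2440, 0.8107)
2q̇ = q⊗(0,ω) = (0.1000000, 0.3071070, 0.4485284, 1.6656856)
q' = normalize(q + ½dt·q⊗(0,ω)) = (0.7094, 0.5110, -0.4809, 0.0665)

p' = (1.6760, -3.0880, 2.5680)
q' = (0.7094, 0.5110, -0.4809, 0.0665)
v' = (-0.7800, -1.5480, -0.8800)
ω' = (0.8944, 1.2440, 0.8107)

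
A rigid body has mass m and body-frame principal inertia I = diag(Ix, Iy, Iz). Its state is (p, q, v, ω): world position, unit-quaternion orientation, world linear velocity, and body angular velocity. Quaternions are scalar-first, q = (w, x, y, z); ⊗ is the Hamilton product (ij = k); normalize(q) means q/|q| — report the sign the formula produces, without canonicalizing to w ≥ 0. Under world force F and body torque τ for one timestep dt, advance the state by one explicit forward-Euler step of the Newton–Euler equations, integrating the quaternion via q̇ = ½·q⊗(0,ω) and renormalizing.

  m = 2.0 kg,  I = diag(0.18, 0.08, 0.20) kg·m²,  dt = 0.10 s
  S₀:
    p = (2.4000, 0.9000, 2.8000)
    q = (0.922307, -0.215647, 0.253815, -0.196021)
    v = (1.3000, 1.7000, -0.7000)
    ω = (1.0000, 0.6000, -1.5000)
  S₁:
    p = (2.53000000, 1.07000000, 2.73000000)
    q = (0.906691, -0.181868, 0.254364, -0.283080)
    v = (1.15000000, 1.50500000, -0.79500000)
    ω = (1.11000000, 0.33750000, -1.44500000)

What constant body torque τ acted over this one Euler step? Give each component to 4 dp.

τ = (0.0900, -0.1800, 0.0500)

Δω = ω₁−ω₀ = (0.11000000, -0.26250000, 0.05500000)
ω₀×(Iω₀) = (-0.1080, 0.0300, -0.0600)
I·α + gyro = (0.0900, -0.1800, 0.0500)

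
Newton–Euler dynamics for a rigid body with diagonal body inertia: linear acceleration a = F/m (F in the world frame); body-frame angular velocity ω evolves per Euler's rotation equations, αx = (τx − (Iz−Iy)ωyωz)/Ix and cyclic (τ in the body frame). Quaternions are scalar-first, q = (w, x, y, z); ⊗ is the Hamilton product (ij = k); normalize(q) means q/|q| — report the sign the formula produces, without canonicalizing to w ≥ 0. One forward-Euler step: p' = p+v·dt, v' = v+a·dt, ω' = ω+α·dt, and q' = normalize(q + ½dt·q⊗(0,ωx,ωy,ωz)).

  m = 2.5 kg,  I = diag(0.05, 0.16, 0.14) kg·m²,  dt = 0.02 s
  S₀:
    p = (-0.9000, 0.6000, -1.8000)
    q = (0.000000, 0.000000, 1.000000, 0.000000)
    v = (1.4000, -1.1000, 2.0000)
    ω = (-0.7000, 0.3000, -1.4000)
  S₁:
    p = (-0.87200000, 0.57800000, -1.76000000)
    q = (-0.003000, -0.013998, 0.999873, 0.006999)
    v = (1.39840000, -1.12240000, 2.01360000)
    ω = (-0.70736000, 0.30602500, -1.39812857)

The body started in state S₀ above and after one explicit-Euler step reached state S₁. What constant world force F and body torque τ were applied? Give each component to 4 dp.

F = (-0.2000, -2.8000, 1.7000)
τ = (-0.0100, -0.0400, -0.0100)

velocity change Δv = (-0.00160000, -0.02240000, 0.01360000)
m·(v₁−v₀)/dt = (-0.2000, -2.8000, 1.7000)
Δω = ω₁−ω₀ = (-0.00736000, 0.00602500, 0.00187143)
applied torque τ = (-0.0100, -0.0400, -0.0100)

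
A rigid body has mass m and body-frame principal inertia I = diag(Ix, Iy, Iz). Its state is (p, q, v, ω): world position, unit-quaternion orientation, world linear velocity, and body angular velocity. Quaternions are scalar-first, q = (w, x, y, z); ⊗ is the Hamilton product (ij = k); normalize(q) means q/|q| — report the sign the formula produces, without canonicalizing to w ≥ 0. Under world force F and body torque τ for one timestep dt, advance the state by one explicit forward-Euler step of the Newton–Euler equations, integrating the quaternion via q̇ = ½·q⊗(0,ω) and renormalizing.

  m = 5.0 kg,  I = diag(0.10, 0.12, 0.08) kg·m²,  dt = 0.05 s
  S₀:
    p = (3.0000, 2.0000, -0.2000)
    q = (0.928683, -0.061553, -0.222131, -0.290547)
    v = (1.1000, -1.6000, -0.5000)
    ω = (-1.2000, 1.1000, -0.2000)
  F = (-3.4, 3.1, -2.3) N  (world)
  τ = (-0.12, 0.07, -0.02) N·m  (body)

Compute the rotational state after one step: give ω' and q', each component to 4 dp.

ω' = (-1.2644, 1.1272, -0.1960)
q' = (0.9307, -0.0802, -0.1880, -0.3033)

α = I⁻¹(τ − ω×Iω) = (-1.2880, 0.5433, 0.0800)
ω' = ω + α·dt = (-1.2644, 1.1272, -0.1960)
q⊗(0,ω) = (0.1123711, -0.7503917, 1.3578971, -0.5200021)
updated quaternion q' = (0.9307, -0.0802, -0.1880, -0.3033)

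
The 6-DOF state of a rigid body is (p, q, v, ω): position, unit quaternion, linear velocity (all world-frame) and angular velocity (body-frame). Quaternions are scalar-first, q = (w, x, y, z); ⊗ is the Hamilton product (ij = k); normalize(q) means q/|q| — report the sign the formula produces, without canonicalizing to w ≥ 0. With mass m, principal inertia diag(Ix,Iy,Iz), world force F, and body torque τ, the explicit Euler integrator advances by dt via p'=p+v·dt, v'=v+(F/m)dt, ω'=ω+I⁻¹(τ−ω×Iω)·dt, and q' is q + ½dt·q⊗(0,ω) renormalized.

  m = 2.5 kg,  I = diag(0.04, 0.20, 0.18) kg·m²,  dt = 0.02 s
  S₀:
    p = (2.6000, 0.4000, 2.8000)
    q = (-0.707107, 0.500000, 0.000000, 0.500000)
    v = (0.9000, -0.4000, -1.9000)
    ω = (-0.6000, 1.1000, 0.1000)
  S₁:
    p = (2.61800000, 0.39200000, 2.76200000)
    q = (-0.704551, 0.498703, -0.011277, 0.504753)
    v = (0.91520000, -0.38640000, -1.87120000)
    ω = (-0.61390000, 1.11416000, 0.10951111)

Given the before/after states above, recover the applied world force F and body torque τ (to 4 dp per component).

Δv = v₁−v₀ = (0.01520000, 0.01360000, 0.02880000)
m·(v₁−v₀)/dt = (1.9000, 1.7000, 3.6000)
Δω = ω₁−ω₀ = (-0.01390000, 0.01416000, 0.00951111)
applied torque τ = (-0.0300, 0.1500, -0.0200)

F = (1.9000, 1.7000, 3.6000)
τ = (-0.0300, 0.1500, -0.0200)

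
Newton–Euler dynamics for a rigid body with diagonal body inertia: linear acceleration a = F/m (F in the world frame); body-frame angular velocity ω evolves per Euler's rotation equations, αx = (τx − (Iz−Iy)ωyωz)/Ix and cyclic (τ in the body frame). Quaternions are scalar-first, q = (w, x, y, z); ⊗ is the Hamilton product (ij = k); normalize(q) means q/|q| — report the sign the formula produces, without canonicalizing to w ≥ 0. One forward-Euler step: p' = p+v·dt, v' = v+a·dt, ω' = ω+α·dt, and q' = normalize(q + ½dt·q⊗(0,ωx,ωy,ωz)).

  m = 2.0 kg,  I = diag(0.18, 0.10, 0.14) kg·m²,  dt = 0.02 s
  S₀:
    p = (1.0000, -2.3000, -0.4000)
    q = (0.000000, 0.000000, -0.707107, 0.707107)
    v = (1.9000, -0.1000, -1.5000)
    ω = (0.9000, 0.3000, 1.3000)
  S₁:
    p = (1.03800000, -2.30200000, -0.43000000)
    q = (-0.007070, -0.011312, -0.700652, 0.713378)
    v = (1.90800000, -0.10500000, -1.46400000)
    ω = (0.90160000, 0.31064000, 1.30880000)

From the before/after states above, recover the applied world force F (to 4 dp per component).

Δv = v₁−v₀ = (0.00800000, -0.00500000, 0.03600000)
applied force F = (0.8000, -0.5000, 3.6000)

F = (0.8000, -0.5000, 3.6000)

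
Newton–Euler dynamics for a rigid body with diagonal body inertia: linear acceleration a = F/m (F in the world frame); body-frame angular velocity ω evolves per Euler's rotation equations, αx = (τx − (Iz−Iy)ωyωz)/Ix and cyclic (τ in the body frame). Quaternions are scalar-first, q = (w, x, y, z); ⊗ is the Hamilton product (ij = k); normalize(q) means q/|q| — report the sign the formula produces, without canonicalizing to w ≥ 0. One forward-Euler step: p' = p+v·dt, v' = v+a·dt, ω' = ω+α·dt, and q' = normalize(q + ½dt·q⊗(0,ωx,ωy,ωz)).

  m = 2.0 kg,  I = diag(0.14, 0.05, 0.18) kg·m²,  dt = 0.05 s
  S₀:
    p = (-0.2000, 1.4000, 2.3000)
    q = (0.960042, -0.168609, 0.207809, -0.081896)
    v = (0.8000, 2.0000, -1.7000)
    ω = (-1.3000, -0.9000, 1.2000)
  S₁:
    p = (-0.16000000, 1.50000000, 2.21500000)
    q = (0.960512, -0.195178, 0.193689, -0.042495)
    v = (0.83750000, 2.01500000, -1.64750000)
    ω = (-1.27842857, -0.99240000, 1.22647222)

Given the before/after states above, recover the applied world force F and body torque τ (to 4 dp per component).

F = (1.5000, 0.6000, 2.1000)
τ = (-0.0800, -0.0300, -0.0100)

ω₁ − ω₀ = (0.02157143, -0.09240000, 0.02647222)
τ = I·(Δω/dt) + ω₀×(Iω₀) = (-0.0800, -0.0300, -0.0100)
velocity change Δv = (0.03750000, 0.01500000, 0.05250000)
applied force F = (1.5000, 0.6000, 2.1000)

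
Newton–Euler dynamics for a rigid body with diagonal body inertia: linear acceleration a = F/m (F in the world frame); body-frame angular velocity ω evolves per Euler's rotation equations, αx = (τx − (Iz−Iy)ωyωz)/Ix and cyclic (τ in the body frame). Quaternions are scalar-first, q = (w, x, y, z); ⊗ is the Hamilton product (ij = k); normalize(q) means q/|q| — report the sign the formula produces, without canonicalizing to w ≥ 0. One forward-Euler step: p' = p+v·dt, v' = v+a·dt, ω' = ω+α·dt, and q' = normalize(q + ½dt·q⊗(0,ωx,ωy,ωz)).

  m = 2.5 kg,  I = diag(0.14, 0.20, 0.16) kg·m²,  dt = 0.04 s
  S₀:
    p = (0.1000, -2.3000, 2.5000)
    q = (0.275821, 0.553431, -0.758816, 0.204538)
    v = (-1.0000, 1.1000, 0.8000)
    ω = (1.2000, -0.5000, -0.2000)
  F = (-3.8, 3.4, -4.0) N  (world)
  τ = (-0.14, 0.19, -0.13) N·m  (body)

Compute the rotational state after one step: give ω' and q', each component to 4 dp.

ω' = (1.1611, -0.4630, -0.2235)
q' = (0.2557, 0.5649, -0.7542, 0.2160)

α = I⁻¹(τ − ω×Iω) = (-0.9714, 0.9260, -0.5875)
new body rate ω' = (1.1611, -0.4630, -0.2235)
2q̇ = q⊗(0,ω) = (-1.0026176, 0.5850174, 0.2182213, 0.5786995)
q' = normalize(q + ½dt·q⊗(0,ω)) = (0.2557, 0.5649, -0.7542, 0.2160)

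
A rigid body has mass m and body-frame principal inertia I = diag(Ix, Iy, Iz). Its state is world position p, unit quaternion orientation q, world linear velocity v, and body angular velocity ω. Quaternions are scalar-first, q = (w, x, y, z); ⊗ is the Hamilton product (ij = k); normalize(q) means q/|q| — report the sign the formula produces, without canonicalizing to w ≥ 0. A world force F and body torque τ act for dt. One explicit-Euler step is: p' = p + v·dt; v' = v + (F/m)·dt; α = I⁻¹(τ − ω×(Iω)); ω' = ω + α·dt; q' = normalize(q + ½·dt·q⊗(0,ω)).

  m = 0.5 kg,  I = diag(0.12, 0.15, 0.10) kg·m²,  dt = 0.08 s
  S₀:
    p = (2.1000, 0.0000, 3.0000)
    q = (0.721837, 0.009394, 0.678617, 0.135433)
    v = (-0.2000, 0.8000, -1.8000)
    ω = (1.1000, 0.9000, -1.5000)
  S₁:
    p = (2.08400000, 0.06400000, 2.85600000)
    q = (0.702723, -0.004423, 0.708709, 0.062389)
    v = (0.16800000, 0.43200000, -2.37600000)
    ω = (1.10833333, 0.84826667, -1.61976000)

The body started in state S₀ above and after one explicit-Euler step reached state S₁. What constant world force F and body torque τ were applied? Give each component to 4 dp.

velocity change Δv = (0.36800000, -0.36800000, -0.57600000)
F = m·Δv/dt = (2.3000, -2.3000, -3.6000)
rate change Δω = (0.00833333, -0.05173333, -0.11976000)
τ = I·(Δω/dt) + ω₀×(Iω₀) = (0.0800, -0.1300, -0.1200)

F = (2.3000, -2.3000, -3.6000)
τ = (0.0800, -0.1300, -0.1200)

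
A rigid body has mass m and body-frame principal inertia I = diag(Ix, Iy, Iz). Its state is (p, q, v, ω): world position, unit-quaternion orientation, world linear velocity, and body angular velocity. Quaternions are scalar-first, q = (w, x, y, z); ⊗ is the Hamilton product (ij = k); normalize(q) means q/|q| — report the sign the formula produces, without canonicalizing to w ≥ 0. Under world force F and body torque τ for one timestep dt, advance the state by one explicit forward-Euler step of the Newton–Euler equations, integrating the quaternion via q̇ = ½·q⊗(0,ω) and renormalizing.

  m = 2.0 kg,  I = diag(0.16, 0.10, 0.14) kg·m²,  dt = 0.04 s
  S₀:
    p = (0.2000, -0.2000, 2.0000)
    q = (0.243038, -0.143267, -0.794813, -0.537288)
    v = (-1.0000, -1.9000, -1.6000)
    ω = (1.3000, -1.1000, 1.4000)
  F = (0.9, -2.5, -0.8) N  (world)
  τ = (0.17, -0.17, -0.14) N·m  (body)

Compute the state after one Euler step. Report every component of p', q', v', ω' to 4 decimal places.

p' = (0.1600, -0.2760, 1.9360)
q' = (0.2441, -0.1709, -0.8093, -0.5062)
v' = (-0.9820, -1.9500, -1.6160)
ω' = (1.3579, -1.1826, 1.3355)

angular accel α = (1.4475, -2.0640, -1.6129)
ω + α·dt = (1.3579, -1.1826, 1.3355)
q⊗(0,ω) = (0.0641560, -1.3878056, -0.7652424, 1.5311038)
q' = normalize(q + ½dt·q⊗(0,ω)) = (0.2441, -0.1709, -0.8093, -0.5062)
linear accel F/m = (0.4500, -1.2500, -0.4000)
p + v·dt = (0.1600, -0.2760, 1.9360)
v' = v + a·dt = (-0.9820, -1.9500, -1.6160)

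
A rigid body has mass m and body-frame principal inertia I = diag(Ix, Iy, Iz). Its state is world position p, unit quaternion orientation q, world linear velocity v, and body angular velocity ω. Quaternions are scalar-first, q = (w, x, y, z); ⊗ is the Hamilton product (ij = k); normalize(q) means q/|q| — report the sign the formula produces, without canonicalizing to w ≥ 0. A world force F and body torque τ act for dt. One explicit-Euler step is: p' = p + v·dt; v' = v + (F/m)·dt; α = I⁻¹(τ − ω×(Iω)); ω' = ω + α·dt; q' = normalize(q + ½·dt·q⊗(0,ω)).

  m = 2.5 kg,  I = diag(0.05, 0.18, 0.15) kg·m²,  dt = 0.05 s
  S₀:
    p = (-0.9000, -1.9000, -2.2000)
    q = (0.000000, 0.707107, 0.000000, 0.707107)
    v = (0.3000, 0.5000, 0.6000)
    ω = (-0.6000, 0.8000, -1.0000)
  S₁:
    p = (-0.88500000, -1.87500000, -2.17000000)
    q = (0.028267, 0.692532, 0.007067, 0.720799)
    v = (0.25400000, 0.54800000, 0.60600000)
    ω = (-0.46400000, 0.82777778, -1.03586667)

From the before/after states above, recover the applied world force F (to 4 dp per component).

F = (-2.3000, 2.4000, 0.3000)

Δv = v₁−v₀ = (-0.04600000, 0.04800000, 0.00600000)
m·(v₁−v₀)/dt = (-2.3000, 2.4000, 0.3000)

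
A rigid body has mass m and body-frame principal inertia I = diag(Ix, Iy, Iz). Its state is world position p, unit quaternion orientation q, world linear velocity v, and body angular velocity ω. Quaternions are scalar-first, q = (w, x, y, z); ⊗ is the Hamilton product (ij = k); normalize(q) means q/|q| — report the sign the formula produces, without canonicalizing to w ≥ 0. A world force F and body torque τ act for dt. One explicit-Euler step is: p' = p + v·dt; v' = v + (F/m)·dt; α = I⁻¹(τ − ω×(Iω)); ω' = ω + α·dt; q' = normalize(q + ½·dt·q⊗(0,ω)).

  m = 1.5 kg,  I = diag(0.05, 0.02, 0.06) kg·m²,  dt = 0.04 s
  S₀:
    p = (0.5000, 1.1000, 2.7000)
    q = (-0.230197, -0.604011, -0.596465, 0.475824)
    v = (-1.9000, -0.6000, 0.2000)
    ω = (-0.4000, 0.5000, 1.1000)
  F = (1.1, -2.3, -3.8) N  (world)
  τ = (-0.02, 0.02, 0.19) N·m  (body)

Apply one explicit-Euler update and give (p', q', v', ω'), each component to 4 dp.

p' = (0.4240, 1.0760, 2.7080)
q' = (-0.2395, -0.6198, -0.5891, 0.4598)
v' = (-1.8707, -0.6613, 0.0987)
ω' = (-0.4336, 0.5312, 1.2227)

gyro term ω×Iω = (0.0220, 0.0044, 0.0060)
angular accel α = (-0.8400, 0.7800, 3.0667)
ω + α·dt = (-0.4336, 0.5312, 1.2227)
2q̇ = q⊗(0,ω) = (-0.4667783, -0.8019447, 0.3589840, -0.7938082)
updated quaternion q' = (-0.2395, -0.6198, -0.5891, 0.4598)
new position p' = (0.4240, 1.0760, 2.7080)
v' = v + a·dt = (-1.8707, -0.6613, 0.0987)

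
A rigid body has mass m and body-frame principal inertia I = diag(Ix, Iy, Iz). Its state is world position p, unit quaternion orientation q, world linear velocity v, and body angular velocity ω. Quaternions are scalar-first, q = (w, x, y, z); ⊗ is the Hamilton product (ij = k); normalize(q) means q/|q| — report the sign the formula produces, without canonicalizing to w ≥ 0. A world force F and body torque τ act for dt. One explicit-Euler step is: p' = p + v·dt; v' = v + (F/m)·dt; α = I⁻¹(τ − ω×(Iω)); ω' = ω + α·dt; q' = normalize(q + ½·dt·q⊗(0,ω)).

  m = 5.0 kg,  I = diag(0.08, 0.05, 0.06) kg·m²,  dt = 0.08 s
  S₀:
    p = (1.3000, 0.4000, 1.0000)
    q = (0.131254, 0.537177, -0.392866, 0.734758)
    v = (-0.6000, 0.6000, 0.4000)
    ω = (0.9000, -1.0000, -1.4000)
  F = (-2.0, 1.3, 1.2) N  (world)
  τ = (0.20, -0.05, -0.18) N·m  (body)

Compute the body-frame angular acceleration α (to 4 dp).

gyro term ω×Iω = (0.0140, -0.0252, 0.0270)
angular accel α = (2.3250, -0.4960, -3.4500)

α = (2.3250, -0.4960, -3.4500)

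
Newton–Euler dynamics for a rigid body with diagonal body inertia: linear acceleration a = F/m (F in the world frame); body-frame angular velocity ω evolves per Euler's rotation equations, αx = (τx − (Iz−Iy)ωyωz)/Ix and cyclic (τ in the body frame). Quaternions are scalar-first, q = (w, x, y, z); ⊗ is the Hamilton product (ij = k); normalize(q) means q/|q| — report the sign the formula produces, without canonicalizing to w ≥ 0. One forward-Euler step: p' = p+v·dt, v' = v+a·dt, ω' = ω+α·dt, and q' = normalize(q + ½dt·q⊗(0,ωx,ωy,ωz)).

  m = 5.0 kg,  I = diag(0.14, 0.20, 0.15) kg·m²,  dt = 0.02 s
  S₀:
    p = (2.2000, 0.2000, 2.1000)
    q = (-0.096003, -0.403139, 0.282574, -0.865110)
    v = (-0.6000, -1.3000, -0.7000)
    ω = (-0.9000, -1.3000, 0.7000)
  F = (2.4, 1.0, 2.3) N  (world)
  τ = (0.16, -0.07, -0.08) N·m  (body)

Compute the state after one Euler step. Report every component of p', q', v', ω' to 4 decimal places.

p' = (2.1880, 0.1740, 2.0860)
q' = (-0.0899, -0.4115, 0.2944, -0.8579)
v' = (-0.5904, -1.2960, -0.6908)
ω' = (-0.8836, -1.3076, 0.6800)

p + v·dt = (2.1880, 0.1740, 2.0860)
v' = v + a·dt = (-0.5904, -1.2960, -0.6908)
(τ − ω×Iω)/I = (0.8179, -0.3815, -1.0013)
new body rate ω' = (-0.8836, -1.3076, 0.6800)
Hamilton product q⊗(0,ω) = (0.6100981, -0.8404385, 1.1856002, 0.7111952)
q' = normalize(q + ½dt·q⊗(0,ω)) = (-0.0899, -0.4115, 0.2944, -0.8579)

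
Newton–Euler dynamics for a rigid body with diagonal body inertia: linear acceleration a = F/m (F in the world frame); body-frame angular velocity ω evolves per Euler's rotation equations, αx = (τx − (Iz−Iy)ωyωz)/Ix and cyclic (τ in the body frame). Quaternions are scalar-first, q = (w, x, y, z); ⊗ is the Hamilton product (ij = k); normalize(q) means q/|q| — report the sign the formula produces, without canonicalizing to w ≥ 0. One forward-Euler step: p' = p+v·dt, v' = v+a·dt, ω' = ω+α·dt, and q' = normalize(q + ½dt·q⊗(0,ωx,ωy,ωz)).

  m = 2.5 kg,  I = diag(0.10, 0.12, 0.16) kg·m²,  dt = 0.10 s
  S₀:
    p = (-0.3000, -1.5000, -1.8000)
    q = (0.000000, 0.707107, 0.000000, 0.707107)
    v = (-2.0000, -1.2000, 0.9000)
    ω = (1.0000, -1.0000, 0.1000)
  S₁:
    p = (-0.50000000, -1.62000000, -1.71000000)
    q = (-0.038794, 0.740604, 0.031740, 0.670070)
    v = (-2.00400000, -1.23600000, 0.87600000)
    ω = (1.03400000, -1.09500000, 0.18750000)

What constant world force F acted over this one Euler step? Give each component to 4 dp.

F = (-0.1000, -0.9000, -0.6000)

Δv = v₁−v₀ = (-0.00400000, -0.03600000, -0.02400000)
m·(v₁−v₀)/dt = (-0.1000, -0.9000, -0.6000)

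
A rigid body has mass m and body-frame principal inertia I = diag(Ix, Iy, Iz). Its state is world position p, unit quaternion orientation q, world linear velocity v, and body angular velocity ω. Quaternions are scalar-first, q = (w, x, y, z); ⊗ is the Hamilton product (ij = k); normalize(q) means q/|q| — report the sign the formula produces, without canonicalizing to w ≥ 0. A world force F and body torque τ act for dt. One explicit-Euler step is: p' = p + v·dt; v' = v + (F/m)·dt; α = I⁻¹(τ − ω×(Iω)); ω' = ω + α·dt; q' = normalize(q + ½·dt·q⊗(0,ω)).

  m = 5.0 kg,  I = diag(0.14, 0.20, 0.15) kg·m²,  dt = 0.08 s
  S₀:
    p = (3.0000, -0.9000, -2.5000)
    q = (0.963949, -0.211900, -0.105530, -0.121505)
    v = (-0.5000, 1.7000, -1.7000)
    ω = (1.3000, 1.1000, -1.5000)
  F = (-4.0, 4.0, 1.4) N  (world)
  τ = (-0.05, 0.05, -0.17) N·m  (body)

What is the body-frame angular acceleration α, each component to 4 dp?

gyro term ω×Iω = (0.0825, 0.0195, 0.0858)
angular accel α = (-0.9464, 0.1525, -1.7053)

α = (-0.9464, 0.1525, -1.7053)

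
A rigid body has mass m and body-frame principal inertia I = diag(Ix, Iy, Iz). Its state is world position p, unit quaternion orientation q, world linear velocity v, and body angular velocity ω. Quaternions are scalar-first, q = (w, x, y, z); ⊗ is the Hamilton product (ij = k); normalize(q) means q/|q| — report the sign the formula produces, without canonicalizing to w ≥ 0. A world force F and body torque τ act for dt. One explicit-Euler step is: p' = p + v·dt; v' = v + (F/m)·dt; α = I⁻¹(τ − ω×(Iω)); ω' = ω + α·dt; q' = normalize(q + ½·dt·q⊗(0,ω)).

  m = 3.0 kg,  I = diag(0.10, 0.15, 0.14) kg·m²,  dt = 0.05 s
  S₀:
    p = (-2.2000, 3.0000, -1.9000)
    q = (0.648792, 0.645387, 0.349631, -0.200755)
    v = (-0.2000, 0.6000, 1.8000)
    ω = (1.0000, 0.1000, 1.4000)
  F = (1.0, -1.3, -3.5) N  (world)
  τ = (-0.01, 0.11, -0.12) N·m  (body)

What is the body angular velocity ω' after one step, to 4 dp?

ω' = (0.9957, 0.1553, 1.3554)

α = I⁻¹(τ − ω×Iω) = (-0.0860, 1.1067, -0.8929)
ω' = ω + α·dt = (0.9957, 0.1553, 1.3554)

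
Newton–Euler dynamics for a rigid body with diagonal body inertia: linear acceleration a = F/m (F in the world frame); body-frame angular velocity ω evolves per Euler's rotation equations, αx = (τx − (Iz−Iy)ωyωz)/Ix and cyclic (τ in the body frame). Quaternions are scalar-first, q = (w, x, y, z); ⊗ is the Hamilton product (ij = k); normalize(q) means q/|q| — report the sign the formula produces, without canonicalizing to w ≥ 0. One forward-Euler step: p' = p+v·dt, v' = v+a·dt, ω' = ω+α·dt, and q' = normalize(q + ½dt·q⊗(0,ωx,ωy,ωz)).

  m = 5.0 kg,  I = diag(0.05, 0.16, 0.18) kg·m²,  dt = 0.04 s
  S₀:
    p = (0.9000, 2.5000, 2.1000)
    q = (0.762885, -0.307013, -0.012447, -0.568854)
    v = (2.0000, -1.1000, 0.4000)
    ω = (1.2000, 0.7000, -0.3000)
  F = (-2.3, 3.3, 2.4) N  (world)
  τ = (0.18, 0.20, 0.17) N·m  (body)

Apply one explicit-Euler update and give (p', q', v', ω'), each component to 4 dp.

p' = (0.9800, 2.4560, 2.1160)
q' = (0.7667, -0.2806, -0.0173, -0.5772)
v' = (1.9816, -1.0736, 0.4192)
ω' = (1.3474, 0.7383, -0.2828)

(τ − ω×Iω)/I = (3.6840, 0.9575, 0.4311)
ω' = ω + α·dt = (1.3474, 0.7383, -0.2828)
2q̇ = q⊗(0,ω) = (0.2064723, 1.3173939, -0.2407092, -0.4288382)
q + ½dt·q⊗(0,ω), renormalized = (0.7667, -0.2806, -0.0173, -0.5772)
a = (-0.4600, 0.6600, 0.4800)
new position p' = (0.9800, 2.4560, 2.1160)
v' = v + a·dt = (1.9816, -1.0736, 0.4192)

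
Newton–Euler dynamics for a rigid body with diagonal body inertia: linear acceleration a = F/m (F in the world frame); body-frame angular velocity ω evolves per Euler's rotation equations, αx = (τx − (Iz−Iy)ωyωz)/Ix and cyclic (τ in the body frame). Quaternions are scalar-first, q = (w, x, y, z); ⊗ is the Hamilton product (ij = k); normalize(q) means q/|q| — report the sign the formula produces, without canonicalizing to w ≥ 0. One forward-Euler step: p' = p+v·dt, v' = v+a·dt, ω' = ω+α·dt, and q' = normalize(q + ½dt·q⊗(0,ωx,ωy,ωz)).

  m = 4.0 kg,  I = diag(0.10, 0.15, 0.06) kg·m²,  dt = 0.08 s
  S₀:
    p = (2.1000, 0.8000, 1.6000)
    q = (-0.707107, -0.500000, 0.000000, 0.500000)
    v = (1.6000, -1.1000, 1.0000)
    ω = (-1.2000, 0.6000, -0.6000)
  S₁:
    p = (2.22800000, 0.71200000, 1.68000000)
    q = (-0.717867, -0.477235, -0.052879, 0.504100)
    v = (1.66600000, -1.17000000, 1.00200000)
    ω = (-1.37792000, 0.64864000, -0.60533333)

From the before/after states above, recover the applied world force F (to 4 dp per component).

F = (3.3000, -3.5000, 0.1000)

v₁ − v₀ = (0.06600000, -0.07000000, 0.00200000)
applied force F = (3.3000, -3.5000, 0.1000)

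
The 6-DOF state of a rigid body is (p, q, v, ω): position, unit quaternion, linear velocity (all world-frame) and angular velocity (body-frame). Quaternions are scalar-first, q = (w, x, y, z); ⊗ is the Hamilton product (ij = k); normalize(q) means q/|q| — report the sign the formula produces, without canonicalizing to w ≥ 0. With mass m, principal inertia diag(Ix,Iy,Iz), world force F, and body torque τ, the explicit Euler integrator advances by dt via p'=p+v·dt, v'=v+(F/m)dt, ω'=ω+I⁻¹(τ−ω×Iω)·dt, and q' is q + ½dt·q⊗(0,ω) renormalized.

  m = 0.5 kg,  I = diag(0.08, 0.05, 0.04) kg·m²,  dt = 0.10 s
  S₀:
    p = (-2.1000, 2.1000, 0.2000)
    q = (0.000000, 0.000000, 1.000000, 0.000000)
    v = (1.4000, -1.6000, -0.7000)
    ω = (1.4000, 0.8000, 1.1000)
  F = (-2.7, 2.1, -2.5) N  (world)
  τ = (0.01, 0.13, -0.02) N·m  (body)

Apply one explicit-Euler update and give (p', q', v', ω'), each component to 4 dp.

linear accel F/m = (-5.4000, 4.2000, -5.0000)
p' = p + v·dt = (-1.9600, 1.9400, 0.1300)
v' = v + a·dt = (0.8600, -1.1800, -1.2000)
angular accel α = (0.2350, 1.3680, 0.3400)
ω + α·dt = (1.4235, 0.9368, 1.1340)
q⊗(0,ω) = (-0.8000000, 1.1000000, 0.0000000, -1.4000000)
q' = normalize(q + ½dt·q⊗(0,ω)) = (-0.0398, 0.0547, 0.9953, -0.0697)

p' = (-1.9600, 1.9400, 0.1300)
q' = (-0.0398, 0.0547, 0.9953, -0.0697)
v' = (0.8600, -1.1800, -1.2000)
ω' = (1.4235, 0.9368, 1.1340)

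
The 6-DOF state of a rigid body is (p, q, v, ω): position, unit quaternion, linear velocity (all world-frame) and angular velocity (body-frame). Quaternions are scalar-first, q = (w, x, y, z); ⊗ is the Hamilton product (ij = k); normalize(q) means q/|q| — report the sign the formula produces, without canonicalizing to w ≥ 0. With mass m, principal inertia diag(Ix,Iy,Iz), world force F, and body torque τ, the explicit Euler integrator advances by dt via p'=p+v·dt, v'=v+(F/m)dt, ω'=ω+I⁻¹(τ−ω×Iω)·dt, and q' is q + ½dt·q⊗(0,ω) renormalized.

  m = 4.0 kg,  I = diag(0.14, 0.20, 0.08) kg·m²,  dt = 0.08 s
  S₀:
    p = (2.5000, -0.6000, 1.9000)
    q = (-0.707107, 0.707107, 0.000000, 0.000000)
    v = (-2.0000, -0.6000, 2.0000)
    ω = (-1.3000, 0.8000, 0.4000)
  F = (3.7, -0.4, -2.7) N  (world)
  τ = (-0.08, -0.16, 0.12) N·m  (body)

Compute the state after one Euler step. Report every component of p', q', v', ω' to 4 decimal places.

p' = (2.3400, -0.6480, 2.0600)
q' = (-0.6690, 0.7424, -0.0339, 0.0113)
v' = (-1.9260, -0.6080, 1.9460)
ω' = (-1.3238, 0.7485, 0.5824)

ω×(Iω) gyroscopic = (-0.0384, -0.0312, -0.0624)
α = I⁻¹(τ − ω×Iω) = (-0.2971, -0.6440, 2.2800)
ω' = ω + α·dt = (-1.3238, 0.7485, 0.5824)
Hamilton product q⊗(0,ω) = (0.9192391, 0.9192391, -0.8485284, 0.2828428)
q + ½dt·q⊗(0,ω), renormalized = (-0.6690, 0.7424, -0.0339, 0.0113)
linear accel F/m = (0.9250, -0.1000, -0.6750)
p' = p + v·dt = (2.3400, -0.6480, 2.0600)
new velocity v' = (-1.9260, -0.6080, 1.9460)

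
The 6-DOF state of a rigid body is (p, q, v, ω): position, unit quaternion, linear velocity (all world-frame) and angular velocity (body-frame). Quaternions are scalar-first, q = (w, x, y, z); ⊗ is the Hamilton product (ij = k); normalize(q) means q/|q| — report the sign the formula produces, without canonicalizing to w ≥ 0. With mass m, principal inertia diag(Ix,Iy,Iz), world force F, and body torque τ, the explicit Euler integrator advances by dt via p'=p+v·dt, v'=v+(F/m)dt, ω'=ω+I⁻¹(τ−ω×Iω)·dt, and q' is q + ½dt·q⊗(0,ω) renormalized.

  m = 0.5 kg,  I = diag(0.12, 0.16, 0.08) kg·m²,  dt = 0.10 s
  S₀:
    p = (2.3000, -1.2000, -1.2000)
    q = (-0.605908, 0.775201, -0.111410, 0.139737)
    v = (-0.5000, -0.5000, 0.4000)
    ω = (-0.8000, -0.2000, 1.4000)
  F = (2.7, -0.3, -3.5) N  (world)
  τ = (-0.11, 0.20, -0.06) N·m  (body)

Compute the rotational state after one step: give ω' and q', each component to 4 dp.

angular accel α = (-1.1033, 1.5300, -0.8300)
ω + α·dt = (-0.9103, -0.0470, 1.3170)
Hamilton product q⊗(0,ω) = (0.4022470, 0.3566998, -1.0758894, -1.0924394)
q + ½dt·q⊗(0,ω), renormalized = (-0.5839, 0.7904, -0.1647, 0.0848)

ω' = (-0.9103, -0.0470, 1.3170)
q' = (-0.5839, 0.7904, -0.1647, 0.0848)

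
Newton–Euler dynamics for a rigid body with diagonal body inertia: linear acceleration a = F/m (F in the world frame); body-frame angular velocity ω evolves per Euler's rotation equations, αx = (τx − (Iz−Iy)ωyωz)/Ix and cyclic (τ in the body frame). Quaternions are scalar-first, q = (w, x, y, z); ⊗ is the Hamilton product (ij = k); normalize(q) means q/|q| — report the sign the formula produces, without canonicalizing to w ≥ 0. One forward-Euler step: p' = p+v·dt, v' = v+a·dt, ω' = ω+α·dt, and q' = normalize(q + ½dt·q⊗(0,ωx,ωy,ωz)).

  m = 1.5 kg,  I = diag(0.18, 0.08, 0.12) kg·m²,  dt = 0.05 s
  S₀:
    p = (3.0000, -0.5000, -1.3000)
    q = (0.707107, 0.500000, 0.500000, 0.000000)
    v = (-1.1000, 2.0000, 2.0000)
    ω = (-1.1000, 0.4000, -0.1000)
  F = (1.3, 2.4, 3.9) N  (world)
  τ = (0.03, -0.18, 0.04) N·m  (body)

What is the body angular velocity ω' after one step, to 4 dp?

ω' = (-1.0912, 0.2834, -0.1017)

α = I⁻¹(τ − ω×Iω) = (0.1756, -2.3325, -0.0333)
new body rate ω' = (-1.0912, 0.2834, -0.1017)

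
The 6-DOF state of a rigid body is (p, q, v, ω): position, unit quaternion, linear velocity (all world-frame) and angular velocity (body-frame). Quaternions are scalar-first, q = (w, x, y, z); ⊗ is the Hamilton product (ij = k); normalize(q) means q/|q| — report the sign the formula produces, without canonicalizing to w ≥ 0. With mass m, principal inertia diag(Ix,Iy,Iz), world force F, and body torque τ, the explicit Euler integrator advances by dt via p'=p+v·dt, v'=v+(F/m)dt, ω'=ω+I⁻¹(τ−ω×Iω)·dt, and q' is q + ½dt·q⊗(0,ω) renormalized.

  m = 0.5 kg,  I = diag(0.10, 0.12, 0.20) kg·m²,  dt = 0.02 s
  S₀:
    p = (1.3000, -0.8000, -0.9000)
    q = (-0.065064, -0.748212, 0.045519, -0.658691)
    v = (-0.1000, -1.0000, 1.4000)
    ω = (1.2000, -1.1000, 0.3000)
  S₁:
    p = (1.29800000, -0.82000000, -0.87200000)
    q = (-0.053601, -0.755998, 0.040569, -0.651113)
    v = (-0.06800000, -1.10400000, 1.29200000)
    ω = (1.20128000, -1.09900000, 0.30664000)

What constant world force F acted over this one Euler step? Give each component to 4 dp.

F = (0.8000, -2.6000, -2.7000)

Δv = v₁−v₀ = (0.03200000, -0.10400000, -0.10800000)
m·(v₁−v₀)/dt = (0.8000, -2.6000, -2.7000)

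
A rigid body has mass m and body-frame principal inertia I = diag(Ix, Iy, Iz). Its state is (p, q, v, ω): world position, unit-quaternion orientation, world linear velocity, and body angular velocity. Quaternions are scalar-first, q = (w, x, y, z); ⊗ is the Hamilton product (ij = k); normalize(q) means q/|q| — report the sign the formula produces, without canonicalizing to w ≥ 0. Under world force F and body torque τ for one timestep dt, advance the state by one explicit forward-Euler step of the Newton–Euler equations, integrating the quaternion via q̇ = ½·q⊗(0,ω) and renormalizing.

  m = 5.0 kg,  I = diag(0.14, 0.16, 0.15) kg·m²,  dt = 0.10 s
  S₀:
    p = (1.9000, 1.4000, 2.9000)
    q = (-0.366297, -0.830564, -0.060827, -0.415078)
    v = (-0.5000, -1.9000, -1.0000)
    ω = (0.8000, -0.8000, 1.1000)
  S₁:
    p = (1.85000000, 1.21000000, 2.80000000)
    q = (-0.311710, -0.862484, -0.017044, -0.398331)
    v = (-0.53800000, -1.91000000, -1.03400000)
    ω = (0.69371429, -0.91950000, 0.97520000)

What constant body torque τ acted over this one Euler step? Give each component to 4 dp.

ω₁ − ω₀ = (-0.10628571, -0.11950000, -0.12480000)
gyro term ω₀×Iω₀ = (0.0088, -0.0088, -0.0128)
I·α + gyro = (-0.1400, -0.2000, -0.2000)

τ = (-0.1400, -0.2000, -0.2000)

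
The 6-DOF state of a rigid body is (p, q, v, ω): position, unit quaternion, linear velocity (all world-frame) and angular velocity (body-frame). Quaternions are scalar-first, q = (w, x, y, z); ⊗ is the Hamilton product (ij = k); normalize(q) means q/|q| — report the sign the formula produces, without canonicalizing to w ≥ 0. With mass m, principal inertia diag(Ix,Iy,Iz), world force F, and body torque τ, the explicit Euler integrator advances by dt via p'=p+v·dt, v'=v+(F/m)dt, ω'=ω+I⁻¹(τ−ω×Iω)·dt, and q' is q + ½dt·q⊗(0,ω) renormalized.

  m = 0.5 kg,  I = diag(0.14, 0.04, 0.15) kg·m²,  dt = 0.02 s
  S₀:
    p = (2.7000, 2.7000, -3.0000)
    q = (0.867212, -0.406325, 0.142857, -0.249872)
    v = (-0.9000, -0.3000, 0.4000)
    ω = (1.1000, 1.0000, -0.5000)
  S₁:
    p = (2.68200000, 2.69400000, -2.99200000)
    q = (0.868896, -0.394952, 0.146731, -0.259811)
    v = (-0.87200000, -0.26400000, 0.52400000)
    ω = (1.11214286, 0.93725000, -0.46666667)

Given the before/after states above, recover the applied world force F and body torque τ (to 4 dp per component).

F = (0.7000, 0.9000, 3.1000)
τ = (0.0300, -0.1200, 0.1400)

Δv = v₁−v₀ = (0.02800000, 0.03600000, 0.12400000)
applied force F = (0.7000, 0.9000, 3.1000)
rate change Δω = (0.01214286, -0.06275000, 0.03333333)
I·α + gyro = (0.0300, -0.1200, 0.1400)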